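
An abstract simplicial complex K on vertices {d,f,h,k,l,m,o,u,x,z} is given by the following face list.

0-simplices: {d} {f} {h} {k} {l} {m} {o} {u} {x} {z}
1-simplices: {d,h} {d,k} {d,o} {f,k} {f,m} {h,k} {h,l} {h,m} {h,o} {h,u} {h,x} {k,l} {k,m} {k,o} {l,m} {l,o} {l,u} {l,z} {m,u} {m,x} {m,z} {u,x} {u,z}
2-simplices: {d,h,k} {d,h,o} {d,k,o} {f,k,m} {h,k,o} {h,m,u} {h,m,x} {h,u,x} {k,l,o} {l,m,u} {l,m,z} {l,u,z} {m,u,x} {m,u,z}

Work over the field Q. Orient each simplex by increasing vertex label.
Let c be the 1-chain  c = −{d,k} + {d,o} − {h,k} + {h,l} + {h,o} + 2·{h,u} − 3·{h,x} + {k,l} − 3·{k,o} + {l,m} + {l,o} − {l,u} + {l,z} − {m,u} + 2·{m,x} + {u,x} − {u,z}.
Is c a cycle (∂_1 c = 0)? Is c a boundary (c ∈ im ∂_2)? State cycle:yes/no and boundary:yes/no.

n_0=10 n_1=23 n_2=14  [Q]
∂1: piv[dh,dk,do,fk,fm,hl,hu,hx,lz] rk=9  ker:hk,hm,ho,kl,km,ko,lm,lo,lu,mu,mx,mz,ux,uz
∂2: piv[dhk,dho,dko,fkm,hmu,hmx,hux,klo,lmu,lmz,luz] rk=11  ker:hko,mux,muz
∂1c = 0
c vs im∂2: residual ≠ 0 ⇒ not boundary

cycle:yes boundary:no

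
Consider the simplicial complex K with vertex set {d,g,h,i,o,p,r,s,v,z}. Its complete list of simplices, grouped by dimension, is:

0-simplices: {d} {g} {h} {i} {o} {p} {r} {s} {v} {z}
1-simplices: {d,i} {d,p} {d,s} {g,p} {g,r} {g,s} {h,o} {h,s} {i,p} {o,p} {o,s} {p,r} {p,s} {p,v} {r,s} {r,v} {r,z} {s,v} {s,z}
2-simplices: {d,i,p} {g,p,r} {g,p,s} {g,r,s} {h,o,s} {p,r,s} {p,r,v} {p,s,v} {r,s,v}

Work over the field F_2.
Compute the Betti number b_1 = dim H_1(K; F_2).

b_1=3

n_0=10 n_1=19 n_2=9  [Z2]
∂1: piv[di,dp,ds,gp,gr,ho,hs,pv,rz] rk=9  ker:gs,ip,op,os,pr,ps,rs,rv,sv,sz
∂2: piv[dip,gpr,gps,grs,hos,prv,psv] rk=7  ker:prs,rsv
b_1=(19−9)−7=3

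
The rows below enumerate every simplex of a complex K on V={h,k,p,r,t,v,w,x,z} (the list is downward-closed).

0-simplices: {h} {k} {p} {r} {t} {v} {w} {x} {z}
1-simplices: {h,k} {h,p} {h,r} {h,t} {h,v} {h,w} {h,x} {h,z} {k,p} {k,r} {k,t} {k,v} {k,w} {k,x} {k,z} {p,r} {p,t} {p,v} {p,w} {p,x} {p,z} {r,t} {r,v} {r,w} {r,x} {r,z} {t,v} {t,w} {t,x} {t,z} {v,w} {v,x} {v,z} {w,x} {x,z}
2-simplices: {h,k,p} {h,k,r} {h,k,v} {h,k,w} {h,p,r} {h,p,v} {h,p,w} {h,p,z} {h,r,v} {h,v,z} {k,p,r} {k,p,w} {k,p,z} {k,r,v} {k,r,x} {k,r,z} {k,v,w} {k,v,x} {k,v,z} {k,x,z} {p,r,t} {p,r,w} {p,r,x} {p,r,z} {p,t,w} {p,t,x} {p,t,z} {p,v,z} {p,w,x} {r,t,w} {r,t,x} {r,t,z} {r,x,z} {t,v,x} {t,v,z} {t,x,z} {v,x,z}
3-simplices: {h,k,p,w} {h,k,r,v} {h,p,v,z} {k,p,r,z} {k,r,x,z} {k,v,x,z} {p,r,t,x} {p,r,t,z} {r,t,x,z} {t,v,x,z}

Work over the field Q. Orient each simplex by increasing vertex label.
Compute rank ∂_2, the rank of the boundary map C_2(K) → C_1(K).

rank∂_2=24

n_0=9 n_1=35 n_2=37 n_3=10  [Q]
∂1: piv[hk,hp,hr,ht,hv,hw,hx,hz] rk=8  ker:kp,kr,kt,kv,kw,kx,kz,pr,pt,pv,pw,px,pz,rt,rv,rw,rx,rz,tv,tw,tx,tz,vw,vx,vz,wx,xz
∂2: piv[hkp,hkr,hkv,hkw,hpr,hpv,hpw,hpz,hrv,hvz,kpz,krx,krz,kvw,kvx,kxz,prt,prw,prx,ptw,ptx,ptz,pwx,tvx] rk=24  ker:kpr,kpw,krv,kvz,prz,pvz,rtw,rtx,rtz,rxz,tvz,txz,vxz
∂3: piv[hkpw,hkrv,hpvz,kprz,krxz,kvxz,prtx,prtz,rtxz,tvxz] rk=10
rk∂_2=24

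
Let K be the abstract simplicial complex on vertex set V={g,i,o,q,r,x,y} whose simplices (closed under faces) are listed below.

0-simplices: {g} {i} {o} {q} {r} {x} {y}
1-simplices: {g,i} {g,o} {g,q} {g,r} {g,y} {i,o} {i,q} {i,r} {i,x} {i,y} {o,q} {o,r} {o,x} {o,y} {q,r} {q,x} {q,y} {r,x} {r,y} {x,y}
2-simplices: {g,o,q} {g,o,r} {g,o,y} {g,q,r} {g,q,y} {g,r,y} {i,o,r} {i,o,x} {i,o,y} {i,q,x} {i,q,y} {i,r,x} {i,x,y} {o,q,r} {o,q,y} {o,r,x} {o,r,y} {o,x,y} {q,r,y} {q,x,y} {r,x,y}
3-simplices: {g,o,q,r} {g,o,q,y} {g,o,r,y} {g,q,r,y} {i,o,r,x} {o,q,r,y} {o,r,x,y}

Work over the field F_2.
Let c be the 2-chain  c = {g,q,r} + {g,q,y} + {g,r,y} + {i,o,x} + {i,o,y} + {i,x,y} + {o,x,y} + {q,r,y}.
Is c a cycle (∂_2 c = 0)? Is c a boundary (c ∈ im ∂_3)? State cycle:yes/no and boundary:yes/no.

n_0=7 n_1=20 n_2=21 n_3=7  [Z2]
∂1: piv[gi,go,gq,gr,gy,ix] rk=6  ker:io,iq,ir,iy,oq,or,ox,oy,qr,qx,qy,rx,ry,xy
∂2: piv[goq,gor,goy,gqr,gqy,gry,ior,iox,ioy,iqx,iqy,irx,ixy] rk=13  ker:oqr,oqy,orx,ory,oxy,qry,qxy,rxy
∂3: piv[goqr,goqy,gory,gqry,iorx,orxy] rk=6  ker:oqry
∂2c = 0
c vs im∂3: residual ≠ 0 ⇒ not boundary

cycle:yes boundary:no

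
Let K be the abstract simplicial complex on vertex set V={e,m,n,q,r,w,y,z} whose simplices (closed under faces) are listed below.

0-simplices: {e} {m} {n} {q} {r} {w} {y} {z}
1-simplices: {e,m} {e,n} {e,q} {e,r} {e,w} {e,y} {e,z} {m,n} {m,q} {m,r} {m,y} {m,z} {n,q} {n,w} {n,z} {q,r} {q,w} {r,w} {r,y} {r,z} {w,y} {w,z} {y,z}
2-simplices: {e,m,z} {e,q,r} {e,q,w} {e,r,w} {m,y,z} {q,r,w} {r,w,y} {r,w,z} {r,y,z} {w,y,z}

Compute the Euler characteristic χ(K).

χ(K)=-5

n_0=8 n_1=23 n_2=10
χ=+8−23+10=-5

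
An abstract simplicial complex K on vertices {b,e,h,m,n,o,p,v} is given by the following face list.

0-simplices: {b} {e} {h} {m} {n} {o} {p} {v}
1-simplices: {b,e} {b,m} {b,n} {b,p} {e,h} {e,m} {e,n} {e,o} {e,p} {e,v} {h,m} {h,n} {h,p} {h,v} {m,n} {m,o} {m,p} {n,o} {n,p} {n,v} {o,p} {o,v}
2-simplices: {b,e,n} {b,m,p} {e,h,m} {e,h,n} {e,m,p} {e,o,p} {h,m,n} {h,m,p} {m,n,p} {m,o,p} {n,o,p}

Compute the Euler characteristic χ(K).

χ(K)=-3

n_0=8 n_1=22 n_2=11
χ=+8−22+11=-3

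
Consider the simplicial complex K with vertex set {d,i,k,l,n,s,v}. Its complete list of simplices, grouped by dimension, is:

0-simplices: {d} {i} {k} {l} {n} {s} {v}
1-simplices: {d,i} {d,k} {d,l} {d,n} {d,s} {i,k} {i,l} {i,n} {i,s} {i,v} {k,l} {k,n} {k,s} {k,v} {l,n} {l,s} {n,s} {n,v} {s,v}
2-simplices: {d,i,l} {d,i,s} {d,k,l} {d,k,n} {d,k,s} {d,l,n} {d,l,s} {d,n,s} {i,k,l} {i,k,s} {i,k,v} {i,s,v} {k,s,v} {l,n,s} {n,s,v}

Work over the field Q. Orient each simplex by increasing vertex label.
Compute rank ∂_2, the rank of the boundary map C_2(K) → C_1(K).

n_0=7 n_1=19 n_2=15  [Q]
∂1: piv[di,dk,dl,dn,ds,iv] rk=6  ker:ik,il,in,is,kl,kn,ks,kv,ln,ls,ns,nv,sv
∂2: piv[dil,dis,dkl,dkn,dks,dln,dls,dns,ikl,ikv,isv,nsv] rk=12  ker:iks,ksv,lns
rk∂_2=12

rank∂_2=12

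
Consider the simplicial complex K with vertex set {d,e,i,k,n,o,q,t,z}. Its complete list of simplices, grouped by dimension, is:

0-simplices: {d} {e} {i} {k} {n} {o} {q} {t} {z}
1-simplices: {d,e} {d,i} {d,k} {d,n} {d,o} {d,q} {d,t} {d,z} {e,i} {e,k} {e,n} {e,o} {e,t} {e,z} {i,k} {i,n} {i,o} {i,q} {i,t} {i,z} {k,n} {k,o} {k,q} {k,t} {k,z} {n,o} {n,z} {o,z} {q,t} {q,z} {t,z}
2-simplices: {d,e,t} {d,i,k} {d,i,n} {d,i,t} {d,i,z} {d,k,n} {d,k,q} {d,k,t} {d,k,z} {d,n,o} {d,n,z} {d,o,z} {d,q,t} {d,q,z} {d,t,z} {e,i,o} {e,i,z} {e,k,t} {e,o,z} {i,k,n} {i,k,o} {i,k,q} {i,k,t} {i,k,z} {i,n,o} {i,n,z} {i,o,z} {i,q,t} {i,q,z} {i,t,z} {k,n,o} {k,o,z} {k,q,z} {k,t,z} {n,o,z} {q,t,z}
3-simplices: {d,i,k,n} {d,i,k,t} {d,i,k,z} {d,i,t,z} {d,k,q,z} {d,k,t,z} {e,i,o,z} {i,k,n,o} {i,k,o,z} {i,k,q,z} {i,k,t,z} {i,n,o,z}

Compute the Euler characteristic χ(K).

n_0=9 n_1=31 n_2=36 n_3=12
χ=+9−31+36−12=2

χ(K)=2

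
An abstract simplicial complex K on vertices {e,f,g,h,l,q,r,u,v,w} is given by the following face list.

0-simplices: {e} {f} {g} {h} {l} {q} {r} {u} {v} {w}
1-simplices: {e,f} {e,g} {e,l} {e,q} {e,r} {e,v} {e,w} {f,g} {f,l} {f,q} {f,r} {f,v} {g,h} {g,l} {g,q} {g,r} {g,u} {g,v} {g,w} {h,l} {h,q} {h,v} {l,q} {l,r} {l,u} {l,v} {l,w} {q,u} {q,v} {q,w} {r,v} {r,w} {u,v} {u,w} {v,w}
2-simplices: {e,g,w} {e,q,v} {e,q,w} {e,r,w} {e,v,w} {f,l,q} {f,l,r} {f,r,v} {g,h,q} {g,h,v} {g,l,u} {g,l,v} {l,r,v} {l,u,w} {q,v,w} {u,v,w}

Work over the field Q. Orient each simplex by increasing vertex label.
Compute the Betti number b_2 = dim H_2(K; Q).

b_2=1

n_0=10 n_1=35 n_2=16  [Q]
∂1: piv[ef,eg,el,eq,er,ev,ew,gh,gu] rk=9  ker:fg,fl,fq,fr,fv,gl,gq,gr,gv,gw,hl,hq,hv,lq,lr,lu,lv,lw,qu,qv,qw,rv,rw,uv,uw,vw
∂2: piv[egw,eqv,eqw,erw,evw,flq,flr,frv,ghq,ghv,glu,glv,lrv,luw,uvw] rk=15  ker:qvw
b_2=(16−15)−0=1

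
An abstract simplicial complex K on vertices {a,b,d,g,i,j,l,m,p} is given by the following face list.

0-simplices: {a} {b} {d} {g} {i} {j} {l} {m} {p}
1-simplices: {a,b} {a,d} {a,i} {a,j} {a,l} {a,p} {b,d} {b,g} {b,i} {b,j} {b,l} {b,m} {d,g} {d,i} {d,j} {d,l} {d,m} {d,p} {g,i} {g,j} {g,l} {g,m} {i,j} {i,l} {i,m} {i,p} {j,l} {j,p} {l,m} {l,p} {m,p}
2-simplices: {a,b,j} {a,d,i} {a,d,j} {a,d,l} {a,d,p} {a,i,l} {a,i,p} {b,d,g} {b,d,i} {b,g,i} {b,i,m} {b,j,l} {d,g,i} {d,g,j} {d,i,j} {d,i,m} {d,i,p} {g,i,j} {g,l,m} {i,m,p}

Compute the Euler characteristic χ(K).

n_0=9 n_1=31 n_2=20
χ=+9−31+20=-2

χ(K)=-2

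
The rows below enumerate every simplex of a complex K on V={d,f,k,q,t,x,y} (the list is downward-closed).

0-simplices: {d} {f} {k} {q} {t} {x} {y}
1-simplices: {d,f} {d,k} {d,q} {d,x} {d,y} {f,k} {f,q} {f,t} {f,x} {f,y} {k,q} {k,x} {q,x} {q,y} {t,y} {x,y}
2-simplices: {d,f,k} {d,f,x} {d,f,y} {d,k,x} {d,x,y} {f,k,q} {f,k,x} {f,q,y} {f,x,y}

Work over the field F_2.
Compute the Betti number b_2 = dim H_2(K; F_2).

n_0=7 n_1=16 n_2=9  [Z2]
∂1: piv[df,dk,dq,dx,dy,ft] rk=6  ker:fk,fq,fx,fy,kq,kx,qx,qy,ty,xy
∂2: piv[dfk,dfx,dfy,dkx,dxy,fkq,fqy] rk=7  ker:fkx,fxy
b_2=(9−7)−0=2

b_2=2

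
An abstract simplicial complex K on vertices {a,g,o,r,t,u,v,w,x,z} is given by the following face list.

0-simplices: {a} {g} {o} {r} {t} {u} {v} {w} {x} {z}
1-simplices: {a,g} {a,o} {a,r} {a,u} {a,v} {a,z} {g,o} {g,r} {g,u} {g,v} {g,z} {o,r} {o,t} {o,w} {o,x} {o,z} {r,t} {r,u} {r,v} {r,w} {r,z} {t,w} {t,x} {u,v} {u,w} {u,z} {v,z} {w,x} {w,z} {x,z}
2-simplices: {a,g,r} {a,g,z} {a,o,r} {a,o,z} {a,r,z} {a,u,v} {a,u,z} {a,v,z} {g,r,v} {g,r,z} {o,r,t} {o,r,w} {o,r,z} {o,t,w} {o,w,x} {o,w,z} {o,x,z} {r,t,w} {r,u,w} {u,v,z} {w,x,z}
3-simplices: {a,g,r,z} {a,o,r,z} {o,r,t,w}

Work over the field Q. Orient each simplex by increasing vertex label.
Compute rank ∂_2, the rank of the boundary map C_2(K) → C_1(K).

n_0=10 n_1=30 n_2=21 n_3=3  [Q]
∂1: piv[ag,ao,ar,au,av,az,ot,ow,ox] rk=9  ker:go,gr,gu,gv,gz,or,oz,rt,ru,rv,rw,rz,tw,tx,uv,uw,uz,vz,wx,wz,xz
∂2: piv[agr,agz,aor,aoz,arz,auv,auz,avz,grv,ort,orw,otw,owx,owz,oxz,ruw] rk=16  ker:grz,orz,rtw,uvz,wxz
∂3: piv[agrz,aorz,ortw] rk=3
rk∂_2=16

rank∂_2=16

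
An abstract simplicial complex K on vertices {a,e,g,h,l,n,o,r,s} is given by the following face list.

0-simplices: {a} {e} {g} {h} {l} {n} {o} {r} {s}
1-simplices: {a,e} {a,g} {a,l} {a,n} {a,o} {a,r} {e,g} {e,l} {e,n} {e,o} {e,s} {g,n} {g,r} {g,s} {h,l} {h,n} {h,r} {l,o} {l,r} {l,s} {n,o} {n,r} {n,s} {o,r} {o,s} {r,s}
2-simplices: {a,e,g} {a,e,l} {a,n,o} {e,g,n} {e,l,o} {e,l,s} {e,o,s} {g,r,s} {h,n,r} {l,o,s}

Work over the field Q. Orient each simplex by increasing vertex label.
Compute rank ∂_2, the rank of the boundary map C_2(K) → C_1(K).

rank∂_2=9

n_0=9 n_1=26 n_2=10  [Q]
∂1: piv[ae,ag,al,an,ao,ar,es,hl] rk=8  ker:eg,el,en,eo,gn,gr,gs,hn,hr,lo,lr,ls,no,nr,ns,or,os,rs
∂2: piv[aeg,ael,ano,egn,elo,els,eos,grs,hnr] rk=9  ker:los
rk∂_2=9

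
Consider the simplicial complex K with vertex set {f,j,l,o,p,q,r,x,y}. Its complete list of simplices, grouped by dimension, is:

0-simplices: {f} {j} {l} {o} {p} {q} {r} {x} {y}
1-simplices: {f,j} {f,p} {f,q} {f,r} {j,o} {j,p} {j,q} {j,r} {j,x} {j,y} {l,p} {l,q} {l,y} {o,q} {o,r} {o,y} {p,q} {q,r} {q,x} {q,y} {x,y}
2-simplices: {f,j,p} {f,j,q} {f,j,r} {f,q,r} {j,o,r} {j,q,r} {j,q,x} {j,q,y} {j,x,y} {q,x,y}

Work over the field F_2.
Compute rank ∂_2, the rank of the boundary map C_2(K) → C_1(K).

n_0=9 n_1=21 n_2=10  [Z2]
∂1: piv[fj,fp,fq,fr,jo,jx,jy,lp] rk=8  ker:jp,jq,jr,lq,ly,oq,or,oy,pq,qr,qx,qy,xy
∂2: piv[fjp,fjq,fjr,fqr,jor,jqx,jqy,jxy] rk=8  ker:jqr,qxy
rk∂_2=8

rank∂_2=8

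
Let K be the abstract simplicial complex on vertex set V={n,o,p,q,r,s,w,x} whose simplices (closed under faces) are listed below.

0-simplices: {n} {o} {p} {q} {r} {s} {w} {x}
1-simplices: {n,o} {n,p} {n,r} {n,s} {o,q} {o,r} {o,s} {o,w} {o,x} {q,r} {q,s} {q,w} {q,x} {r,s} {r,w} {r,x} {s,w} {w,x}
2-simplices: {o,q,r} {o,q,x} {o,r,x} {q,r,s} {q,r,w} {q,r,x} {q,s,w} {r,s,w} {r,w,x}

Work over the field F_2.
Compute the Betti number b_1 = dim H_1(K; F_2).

b_1=4

n_0=8 n_1=18 n_2=9  [Z2]
∂1: piv[no,np,nr,ns,oq,ow,ox] rk=7  ker:or,os,qr,qs,qw,qx,rs,rw,rx,sw,wx
∂2: piv[oqr,oqx,orx,qrs,qrw,qsw,rwx] rk=7  ker:qrx,rsw
b_1=(18−7)−7=4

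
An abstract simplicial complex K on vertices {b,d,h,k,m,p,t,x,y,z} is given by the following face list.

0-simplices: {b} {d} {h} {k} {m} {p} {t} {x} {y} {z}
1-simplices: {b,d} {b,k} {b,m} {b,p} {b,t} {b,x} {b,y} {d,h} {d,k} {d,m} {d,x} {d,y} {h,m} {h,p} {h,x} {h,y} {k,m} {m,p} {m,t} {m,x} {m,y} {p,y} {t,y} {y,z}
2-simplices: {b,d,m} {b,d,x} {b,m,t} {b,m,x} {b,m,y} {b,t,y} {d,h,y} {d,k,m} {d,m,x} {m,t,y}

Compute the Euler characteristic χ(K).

χ(K)=-4

n_0=10 n_1=24 n_2=10
χ=+10−24+10=-4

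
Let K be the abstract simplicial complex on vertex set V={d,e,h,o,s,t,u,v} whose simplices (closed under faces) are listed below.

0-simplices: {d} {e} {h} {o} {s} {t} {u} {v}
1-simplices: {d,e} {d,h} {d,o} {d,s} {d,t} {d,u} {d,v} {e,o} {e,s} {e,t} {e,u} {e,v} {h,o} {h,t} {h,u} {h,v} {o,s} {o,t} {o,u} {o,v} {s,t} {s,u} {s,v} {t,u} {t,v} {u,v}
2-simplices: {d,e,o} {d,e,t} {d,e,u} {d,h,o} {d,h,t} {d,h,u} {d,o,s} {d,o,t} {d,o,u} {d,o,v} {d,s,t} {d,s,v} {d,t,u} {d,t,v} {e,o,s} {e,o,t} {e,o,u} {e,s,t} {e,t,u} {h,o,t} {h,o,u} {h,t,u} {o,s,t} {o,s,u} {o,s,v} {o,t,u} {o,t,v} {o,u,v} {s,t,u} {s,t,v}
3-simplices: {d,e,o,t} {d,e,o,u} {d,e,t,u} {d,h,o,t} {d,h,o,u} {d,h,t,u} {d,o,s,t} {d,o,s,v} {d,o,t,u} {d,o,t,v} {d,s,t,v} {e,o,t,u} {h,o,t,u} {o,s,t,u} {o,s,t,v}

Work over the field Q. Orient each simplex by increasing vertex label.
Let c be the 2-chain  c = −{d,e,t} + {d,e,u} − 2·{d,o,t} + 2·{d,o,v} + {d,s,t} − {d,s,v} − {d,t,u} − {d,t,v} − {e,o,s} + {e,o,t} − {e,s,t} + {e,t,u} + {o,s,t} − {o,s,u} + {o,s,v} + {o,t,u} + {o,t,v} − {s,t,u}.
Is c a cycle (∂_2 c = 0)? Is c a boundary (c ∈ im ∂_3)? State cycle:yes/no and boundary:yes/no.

cycle:yes boundary:no

n_0=8 n_1=26 n_2=30 n_3=15  [Q]
∂1: piv[de,dh,do,ds,dt,du,dv] rk=7  ker:eo,es,et,eu,ev,ho,ht,hu,hv,os,ot,ou,ov,st,su,sv,tu,tv,uv
∂2: piv[deo,det,deu,dho,dht,dhu,dos,dot,dou,dov,dst,dsv,dtu,dtv,eos,osu,ouv] rk=17  ker:eot,eou,est,etu,hot,hou,htu,ost,osv,otu,otv,stu,stv
∂3: piv[deot,deou,detu,dhot,dhou,dhtu,dost,dosv,dotu,dotv,dstv,ostu] rk=12  ker:eotu,hotu,ostv
∂2c = 0
c vs im∂3: residual ≠ 0 ⇒ not boundary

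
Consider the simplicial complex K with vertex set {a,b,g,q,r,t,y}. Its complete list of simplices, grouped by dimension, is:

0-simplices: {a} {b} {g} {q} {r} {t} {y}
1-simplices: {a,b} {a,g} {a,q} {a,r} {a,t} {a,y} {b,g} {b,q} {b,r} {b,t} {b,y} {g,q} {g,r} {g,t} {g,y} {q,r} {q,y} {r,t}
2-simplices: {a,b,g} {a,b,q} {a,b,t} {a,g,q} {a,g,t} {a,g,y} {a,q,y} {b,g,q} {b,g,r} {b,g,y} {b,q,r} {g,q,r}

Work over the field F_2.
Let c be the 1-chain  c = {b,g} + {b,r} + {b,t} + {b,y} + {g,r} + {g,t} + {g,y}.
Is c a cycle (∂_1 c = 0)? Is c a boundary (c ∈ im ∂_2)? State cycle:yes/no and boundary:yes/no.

n_0=7 n_1=18 n_2=12  [Z2]
∂1: piv[ab,ag,aq,ar,at,ay] rk=6  ker:bg,bq,br,bt,by,gq,gr,gt,gy,qr,qy,rt
∂2: piv[abg,abq,abt,agq,agt,agy,aqy,bgr,bgy,bqr] rk=10  ker:bgq,gqr
∂1c = 0
c vs im∂2: reduces to 0 ⇒ boundary

cycle:yes boundary:yes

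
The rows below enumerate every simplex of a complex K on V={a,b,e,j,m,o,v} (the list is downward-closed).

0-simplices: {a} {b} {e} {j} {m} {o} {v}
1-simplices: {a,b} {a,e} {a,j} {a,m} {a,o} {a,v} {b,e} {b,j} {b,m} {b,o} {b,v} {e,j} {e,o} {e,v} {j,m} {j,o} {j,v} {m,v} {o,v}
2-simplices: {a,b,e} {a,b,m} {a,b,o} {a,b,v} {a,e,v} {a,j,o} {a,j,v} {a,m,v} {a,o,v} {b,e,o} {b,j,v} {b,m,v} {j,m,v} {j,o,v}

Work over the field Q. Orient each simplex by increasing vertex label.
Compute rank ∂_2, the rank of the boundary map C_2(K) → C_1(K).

rank∂_2=12

n_0=7 n_1=19 n_2=14  [Q]
∂1: piv[ab,ae,aj,am,ao,av] rk=6  ker:be,bj,bm,bo,bv,ej,eo,ev,jm,jo,jv,mv,ov
∂2: piv[abe,abm,abo,abv,aev,ajo,ajv,amv,aov,beo,bjv,jmv] rk=12  ker:bmv,jov
rk∂_2=12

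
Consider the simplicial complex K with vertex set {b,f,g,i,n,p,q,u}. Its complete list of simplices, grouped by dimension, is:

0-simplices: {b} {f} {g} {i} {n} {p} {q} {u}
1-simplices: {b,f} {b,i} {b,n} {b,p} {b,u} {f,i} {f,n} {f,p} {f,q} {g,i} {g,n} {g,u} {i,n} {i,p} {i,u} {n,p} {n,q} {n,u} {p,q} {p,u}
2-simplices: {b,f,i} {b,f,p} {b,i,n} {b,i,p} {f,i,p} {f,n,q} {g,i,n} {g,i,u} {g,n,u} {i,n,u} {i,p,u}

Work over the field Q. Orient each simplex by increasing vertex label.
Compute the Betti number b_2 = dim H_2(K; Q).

n_0=8 n_1=20 n_2=11  [Q]
∂1: piv[bf,bi,bn,bp,bu,fq,gi] rk=7  ker:fi,fn,fp,gn,gu,in,ip,iu,np,nq,nu,pq,pu
∂2: piv[bfi,bfp,bin,bip,fnq,gin,giu,gnu,ipu] rk=9  ker:fip,inu
b_2=(11−9)−0=2

b_2=2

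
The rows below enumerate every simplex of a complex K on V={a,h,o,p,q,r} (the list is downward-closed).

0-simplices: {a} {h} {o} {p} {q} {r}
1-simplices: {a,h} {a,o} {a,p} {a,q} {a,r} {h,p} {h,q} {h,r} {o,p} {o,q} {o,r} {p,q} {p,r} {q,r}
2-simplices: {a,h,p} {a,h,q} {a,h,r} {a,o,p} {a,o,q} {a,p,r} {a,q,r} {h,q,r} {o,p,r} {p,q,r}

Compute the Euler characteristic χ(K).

χ(K)=2

n_0=6 n_1=14 n_2=10
χ=+6−14+10=2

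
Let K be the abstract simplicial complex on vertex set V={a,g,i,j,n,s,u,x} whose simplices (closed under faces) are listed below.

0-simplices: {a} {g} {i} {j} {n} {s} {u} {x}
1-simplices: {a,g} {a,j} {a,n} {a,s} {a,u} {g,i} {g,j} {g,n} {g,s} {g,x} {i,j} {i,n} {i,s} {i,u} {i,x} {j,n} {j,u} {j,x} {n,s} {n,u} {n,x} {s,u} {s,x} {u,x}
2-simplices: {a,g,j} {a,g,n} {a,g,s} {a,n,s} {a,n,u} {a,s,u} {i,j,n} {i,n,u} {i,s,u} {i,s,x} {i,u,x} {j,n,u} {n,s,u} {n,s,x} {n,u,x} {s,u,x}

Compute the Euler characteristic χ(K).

n_0=8 n_1=24 n_2=16
χ=+8−24+16=0

χ(K)=0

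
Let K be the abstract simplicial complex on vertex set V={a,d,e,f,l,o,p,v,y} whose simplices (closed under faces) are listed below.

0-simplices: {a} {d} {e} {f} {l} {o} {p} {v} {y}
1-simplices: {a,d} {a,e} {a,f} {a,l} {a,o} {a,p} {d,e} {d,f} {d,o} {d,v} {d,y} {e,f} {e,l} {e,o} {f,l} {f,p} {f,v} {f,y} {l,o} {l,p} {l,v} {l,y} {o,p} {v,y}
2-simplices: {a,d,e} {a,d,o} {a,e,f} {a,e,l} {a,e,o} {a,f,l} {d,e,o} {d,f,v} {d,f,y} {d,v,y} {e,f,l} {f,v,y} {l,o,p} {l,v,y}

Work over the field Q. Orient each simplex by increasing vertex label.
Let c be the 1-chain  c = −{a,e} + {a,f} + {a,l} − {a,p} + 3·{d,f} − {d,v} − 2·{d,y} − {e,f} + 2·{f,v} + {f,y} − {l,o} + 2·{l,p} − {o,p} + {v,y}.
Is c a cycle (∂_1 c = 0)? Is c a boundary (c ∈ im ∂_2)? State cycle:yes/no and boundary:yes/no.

cycle:yes boundary:no

n_0=9 n_1=24 n_2=14  [Q]
∂1: piv[ad,ae,af,al,ao,ap,dv,dy] rk=8  ker:de,df,do,ef,el,eo,fl,fp,fv,fy,lo,lp,lv,ly,op,vy
∂2: piv[ade,ado,aef,ael,aeo,afl,dfv,dfy,dvy,lop,lvy] rk=11  ker:deo,efl,fvy
∂1c = 0
c vs im∂2: residual ≠ 0 ⇒ not boundary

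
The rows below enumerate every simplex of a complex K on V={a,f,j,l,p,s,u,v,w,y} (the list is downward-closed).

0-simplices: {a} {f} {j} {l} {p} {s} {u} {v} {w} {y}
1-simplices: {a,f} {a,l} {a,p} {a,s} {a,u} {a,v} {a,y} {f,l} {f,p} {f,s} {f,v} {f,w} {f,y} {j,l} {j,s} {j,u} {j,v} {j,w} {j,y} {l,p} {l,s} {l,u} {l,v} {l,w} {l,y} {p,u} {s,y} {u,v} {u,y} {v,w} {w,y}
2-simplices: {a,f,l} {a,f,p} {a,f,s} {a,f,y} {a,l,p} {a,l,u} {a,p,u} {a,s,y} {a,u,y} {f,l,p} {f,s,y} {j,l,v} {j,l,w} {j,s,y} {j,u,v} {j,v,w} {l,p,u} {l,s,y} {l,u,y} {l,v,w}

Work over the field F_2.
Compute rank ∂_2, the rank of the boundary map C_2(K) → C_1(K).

n_0=10 n_1=31 n_2=20  [Z2]
∂1: piv[af,al,ap,as,au,av,ay,fw,jl] rk=9  ker:fl,fp,fs,fv,fy,js,ju,jv,jw,jy,lp,ls,lu,lv,lw,ly,pu,sy,uv,uy,vw,wy
∂2: piv[afl,afp,afs,afy,alp,alu,apu,asy,auy,jlv,jlw,jsy,juv,jvw,lsy,luy] rk=16  ker:flp,fsy,lpu,lvw
rk∂_2=16

rank∂_2=16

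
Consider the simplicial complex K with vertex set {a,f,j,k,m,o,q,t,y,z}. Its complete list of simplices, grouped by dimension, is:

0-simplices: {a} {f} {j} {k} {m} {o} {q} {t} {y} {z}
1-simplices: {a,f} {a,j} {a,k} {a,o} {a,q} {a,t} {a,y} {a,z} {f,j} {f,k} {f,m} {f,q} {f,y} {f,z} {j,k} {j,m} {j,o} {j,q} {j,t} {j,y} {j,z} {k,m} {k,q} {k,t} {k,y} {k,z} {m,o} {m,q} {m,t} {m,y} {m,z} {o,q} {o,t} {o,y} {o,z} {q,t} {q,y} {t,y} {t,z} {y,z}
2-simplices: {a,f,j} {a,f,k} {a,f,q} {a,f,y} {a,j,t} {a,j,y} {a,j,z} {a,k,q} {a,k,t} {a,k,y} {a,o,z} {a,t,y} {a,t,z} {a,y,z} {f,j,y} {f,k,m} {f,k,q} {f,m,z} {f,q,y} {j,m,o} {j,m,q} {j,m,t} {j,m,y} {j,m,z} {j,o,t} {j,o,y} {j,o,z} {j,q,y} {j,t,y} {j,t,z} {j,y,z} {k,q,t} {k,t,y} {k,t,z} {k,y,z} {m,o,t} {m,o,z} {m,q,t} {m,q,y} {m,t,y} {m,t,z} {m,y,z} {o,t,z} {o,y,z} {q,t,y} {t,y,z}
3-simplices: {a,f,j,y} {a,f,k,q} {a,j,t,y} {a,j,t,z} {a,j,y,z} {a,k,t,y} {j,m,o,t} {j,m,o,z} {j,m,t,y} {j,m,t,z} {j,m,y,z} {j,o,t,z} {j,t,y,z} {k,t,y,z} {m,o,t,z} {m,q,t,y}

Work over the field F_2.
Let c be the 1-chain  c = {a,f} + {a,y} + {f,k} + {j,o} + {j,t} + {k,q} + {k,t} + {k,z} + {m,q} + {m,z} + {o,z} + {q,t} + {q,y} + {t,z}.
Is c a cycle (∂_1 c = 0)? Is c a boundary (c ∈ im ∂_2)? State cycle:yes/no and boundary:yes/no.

cycle:yes boundary:yes

n_0=10 n_1=40 n_2=46 n_3=16  [Z2]
∂1: piv[af,aj,ak,ao,aq,at,ay,az,fm] rk=9  ker:fj,fk,fq,fy,fz,jk,jm,jo,jq,jt,jy,jz,km,kq,kt,ky,kz,mo,mq,mt,my,mz,oq,ot,oy,oz,qt,qy,ty,tz,yz
∂2: piv[afj,afk,afq,afy,ajt,ajy,ajz,akq,akt,aky,aoz,aty,atz,ayz,fkm,fmz,fqy,jmo,jmq,jmt,jmy,jmz,jot,joy,joz,jqy,kqt,ktz] rk=28  ker:fjy,fkq,jty,jtz,jyz,kty,kyz,mot,moz,mqt,mqy,mty,mtz,myz,otz,oyz,qty,tyz
∂3: piv[afjy,afkq,ajty,ajtz,ajyz,akty,jmot,jmoz,jmty,jmtz,jmyz,jotz,jtyz,ktyz,mqty] rk=15  ker:motz
∂1c = 0
c vs im∂2: reduces to 0 ⇒ boundary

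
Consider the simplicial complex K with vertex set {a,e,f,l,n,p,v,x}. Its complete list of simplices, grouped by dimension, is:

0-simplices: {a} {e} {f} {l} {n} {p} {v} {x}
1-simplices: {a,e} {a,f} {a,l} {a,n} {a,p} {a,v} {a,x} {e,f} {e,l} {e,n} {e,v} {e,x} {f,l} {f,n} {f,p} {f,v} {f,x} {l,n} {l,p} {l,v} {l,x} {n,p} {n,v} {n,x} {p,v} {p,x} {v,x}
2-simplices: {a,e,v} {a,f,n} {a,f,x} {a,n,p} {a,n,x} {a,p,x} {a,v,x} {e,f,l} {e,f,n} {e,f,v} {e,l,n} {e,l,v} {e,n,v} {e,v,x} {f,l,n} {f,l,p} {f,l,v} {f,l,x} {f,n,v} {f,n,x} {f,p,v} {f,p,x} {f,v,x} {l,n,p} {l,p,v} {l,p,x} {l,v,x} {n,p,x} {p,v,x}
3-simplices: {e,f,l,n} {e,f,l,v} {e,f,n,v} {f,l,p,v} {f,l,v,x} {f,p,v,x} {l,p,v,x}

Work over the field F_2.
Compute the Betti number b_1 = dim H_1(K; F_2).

n_0=8 n_1=27 n_2=29 n_3=7  [Z2]
∂1: piv[ae,af,al,an,ap,av,ax] rk=7  ker:ef,el,en,ev,ex,fl,fn,fp,fv,fx,ln,lp,lv,lx,np,nv,nx,pv,px,vx
∂2: piv[aev,afn,afx,anp,anx,apx,avx,efl,efn,efv,eln,elv,env,evx,flp,flx,fpv,fpx,fvx] rk=19  ker:fln,flv,fnv,fnx,lnp,lpv,lpx,lvx,npx,pvx
∂3: piv[efln,eflv,efnv,flpv,flvx,fpvx,lpvx] rk=7
b_1=(27−7)−19=1

b_1=1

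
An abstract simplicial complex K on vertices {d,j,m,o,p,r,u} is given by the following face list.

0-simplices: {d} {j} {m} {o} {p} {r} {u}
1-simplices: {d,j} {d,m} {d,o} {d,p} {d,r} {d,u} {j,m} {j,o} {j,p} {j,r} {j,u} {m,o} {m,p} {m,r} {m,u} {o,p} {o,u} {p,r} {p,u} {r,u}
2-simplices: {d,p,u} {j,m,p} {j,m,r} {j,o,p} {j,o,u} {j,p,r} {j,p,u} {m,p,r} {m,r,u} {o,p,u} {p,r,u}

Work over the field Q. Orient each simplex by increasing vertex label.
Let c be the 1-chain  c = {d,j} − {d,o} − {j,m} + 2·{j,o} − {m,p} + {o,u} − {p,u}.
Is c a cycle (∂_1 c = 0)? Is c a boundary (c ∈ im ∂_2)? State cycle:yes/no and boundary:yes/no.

n_0=7 n_1=20 n_2=11  [Q]
∂1: piv[dj,dm,do,dp,dr,du] rk=6  ker:jm,jo,jp,jr,ju,mo,mp,mr,mu,op,ou,pr,pu,ru
∂2: piv[dpu,jmp,jmr,jop,jou,jpr,jpu,mru,pru] rk=9  ker:mpr,opu
∂1c = 0
c vs im∂2: residual ≠ 0 ⇒ not boundary

cycle:yes boundary:no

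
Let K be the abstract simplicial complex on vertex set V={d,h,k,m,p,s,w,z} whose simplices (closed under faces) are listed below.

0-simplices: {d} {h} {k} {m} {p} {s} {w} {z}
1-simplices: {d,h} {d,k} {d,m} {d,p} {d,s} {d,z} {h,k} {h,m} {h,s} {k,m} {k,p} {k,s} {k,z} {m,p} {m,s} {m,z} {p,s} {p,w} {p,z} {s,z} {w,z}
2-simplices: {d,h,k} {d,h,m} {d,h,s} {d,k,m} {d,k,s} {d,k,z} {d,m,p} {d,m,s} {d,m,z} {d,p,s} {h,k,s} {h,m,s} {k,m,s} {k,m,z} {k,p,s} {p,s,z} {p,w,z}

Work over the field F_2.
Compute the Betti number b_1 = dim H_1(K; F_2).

b_1=1

n_0=8 n_1=21 n_2=17  [Z2]
∂1: piv[dh,dk,dm,dp,ds,dz,pw] rk=7  ker:hk,hm,hs,km,kp,ks,kz,mp,ms,mz,ps,pz,sz,wz
∂2: piv[dhk,dhm,dhs,dkm,dks,dkz,dmp,dms,dmz,dps,kps,psz,pwz] rk=13  ker:hks,hms,kms,kmz
b_1=(21−7)−13=1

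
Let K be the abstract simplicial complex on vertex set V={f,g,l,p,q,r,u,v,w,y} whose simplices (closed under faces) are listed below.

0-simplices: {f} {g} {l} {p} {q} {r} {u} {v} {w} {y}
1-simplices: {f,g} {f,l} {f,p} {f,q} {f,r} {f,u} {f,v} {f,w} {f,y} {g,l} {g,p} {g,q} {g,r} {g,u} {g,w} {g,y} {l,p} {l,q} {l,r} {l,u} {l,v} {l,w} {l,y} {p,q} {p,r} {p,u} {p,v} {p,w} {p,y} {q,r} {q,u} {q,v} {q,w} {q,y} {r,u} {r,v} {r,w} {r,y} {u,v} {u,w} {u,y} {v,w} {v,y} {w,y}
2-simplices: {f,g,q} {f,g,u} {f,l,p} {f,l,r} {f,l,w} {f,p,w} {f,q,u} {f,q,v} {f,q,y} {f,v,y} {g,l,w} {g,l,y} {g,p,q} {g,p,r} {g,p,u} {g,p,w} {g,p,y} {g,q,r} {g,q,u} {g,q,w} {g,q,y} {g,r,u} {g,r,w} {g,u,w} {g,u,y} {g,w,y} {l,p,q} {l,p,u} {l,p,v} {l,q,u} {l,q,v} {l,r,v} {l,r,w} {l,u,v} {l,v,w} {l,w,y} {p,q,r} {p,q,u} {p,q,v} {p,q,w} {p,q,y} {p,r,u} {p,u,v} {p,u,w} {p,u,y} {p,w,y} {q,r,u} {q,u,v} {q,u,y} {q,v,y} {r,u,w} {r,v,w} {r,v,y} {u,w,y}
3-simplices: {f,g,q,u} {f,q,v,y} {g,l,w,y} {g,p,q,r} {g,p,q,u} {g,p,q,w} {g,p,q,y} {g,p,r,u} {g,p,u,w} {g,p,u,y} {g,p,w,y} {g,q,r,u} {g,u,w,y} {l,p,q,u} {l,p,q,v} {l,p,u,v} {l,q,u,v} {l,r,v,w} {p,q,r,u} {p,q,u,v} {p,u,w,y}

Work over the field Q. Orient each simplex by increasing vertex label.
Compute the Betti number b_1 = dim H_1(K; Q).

b_1=1

n_0=10 n_1=44 n_2=54 n_3=21  [Q]
∂1: piv[fg,fl,fp,fq,fr,fu,fv,fw,fy] rk=9  ker:gl,gp,gq,gr,gu,gw,gy,lp,lq,lr,lu,lv,lw,ly,pq,pr,pu,pv,pw,py,qr,qu,qv,qw,qy,ru,rv,rw,ry,uv,uw,uy,vw,vy,wy
∂2: piv[fgq,fgu,flp,flr,flw,fpw,fqu,fqv,fqy,fvy,glw,gly,gpq,gpr,gpu,gpw,gpy,gqr,gqw,gqy,gru,grw,guw,guy,gwy,lpq,lpu,lpv,lqv,lrv,lrw,luv,lvw,rvy] rk=34  ker:gqu,lqu,lwy,pqr,pqu,pqv,pqw,pqy,pru,puv,puw,puy,pwy,qru,quv,quy,qvy,ruw,rvw,uwy
∂3: piv[fgqu,fqvy,glwy,gpqr,gpqu,gpqw,gpqy,gpru,gpuw,gpuy,gpwy,gqru,guwy,lpqu,lpqv,lpuv,lquv,lrvw] rk=18  ker:pqru,pquv,puwy
b_1=(44−9)−34=1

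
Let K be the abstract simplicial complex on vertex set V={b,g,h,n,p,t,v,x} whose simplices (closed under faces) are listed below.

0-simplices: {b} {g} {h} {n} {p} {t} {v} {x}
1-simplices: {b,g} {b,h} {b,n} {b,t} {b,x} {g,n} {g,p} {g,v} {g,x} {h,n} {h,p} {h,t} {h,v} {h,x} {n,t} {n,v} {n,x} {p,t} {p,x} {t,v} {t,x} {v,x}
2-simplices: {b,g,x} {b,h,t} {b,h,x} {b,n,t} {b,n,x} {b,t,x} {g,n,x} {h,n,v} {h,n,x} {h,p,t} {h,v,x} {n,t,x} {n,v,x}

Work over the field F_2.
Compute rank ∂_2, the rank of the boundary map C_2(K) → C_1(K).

n_0=8 n_1=22 n_2=13  [Z2]
∂1: piv[bg,bh,bn,bt,bx,gp,gv] rk=7  ker:gn,gx,hn,hp,ht,hv,hx,nt,nv,nx,pt,px,tv,tx,vx
∂2: piv[bgx,bht,bhx,bnt,bnx,btx,gnx,hnv,hnx,hpt,hvx] rk=11  ker:ntx,nvx
rk∂_2=11

rank∂_2=11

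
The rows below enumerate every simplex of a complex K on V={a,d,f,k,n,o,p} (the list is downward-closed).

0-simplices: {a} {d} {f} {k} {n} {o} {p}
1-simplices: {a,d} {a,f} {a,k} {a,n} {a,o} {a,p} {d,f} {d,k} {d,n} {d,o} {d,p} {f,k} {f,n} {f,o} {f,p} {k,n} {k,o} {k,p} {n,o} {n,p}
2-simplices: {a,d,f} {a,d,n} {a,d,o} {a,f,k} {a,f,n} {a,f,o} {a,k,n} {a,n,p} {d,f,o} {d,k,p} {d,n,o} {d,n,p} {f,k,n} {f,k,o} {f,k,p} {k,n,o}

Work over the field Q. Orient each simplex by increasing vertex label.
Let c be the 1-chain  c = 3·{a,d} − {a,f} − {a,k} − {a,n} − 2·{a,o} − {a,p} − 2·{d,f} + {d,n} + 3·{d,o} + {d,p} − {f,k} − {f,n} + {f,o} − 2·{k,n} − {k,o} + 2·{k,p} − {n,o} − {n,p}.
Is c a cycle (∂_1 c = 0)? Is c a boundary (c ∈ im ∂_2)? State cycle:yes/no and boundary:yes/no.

cycle:no boundary:no

n_0=7 n_1=20 n_2=16  [Q]
∂1: piv[ad,af,ak,an,ao,ap] rk=6  ker:df,dk,dn,do,dp,fk,fn,fo,fp,kn,ko,kp,no,np
∂2: piv[adf,adn,ado,afk,afn,afo,akn,anp,dkp,dno,dnp,fko,fkp] rk=13  ker:dfo,fkn,kno
∂1c = 3·{a} − 2·{f} − {k} − {n} + {p}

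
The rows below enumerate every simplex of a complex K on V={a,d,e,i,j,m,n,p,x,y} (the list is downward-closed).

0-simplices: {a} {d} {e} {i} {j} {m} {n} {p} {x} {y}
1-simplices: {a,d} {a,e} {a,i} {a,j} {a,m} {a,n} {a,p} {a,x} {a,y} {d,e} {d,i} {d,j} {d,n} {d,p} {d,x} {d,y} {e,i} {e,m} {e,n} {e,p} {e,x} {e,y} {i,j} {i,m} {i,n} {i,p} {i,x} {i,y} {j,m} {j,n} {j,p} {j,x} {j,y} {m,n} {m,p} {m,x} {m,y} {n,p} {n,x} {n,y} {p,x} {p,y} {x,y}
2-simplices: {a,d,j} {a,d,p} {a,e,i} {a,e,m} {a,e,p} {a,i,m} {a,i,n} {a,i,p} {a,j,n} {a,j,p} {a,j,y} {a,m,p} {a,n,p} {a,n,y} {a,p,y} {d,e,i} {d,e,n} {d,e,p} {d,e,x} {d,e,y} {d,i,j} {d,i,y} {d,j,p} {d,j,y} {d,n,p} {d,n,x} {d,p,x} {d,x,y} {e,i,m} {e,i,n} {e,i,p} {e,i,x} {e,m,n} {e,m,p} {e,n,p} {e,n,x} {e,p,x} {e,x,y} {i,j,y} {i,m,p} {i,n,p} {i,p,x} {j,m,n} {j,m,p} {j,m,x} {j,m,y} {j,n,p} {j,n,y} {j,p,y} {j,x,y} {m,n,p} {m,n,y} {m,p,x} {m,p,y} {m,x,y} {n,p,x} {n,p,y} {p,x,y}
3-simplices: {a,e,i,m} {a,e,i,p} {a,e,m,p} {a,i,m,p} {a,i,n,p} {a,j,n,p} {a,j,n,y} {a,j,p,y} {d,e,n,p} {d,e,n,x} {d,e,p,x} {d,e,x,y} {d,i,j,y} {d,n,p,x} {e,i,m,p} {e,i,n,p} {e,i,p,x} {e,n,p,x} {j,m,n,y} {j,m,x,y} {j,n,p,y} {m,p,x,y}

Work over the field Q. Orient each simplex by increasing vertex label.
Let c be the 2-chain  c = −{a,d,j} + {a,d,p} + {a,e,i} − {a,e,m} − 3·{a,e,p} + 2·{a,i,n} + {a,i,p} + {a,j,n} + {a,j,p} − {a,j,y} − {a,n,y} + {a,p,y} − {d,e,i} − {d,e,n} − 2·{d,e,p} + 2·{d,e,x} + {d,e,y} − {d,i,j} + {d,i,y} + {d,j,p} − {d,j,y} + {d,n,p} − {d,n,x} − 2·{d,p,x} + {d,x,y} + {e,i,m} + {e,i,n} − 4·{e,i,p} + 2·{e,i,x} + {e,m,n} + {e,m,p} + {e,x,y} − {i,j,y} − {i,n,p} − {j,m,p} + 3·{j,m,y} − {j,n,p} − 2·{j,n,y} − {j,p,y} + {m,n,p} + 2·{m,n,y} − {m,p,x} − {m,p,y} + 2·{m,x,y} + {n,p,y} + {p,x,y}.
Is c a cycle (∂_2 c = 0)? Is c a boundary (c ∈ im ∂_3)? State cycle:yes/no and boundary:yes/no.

cycle:no boundary:no

n_0=10 n_1=43 n_2=58 n_3=22  [Q]
∂1: piv[ad,ae,ai,aj,am,an,ap,ax,ay] rk=9  ker:de,di,dj,dn,dp,dx,dy,ei,em,en,ep,ex,ey,ij,im,in,ip,ix,iy,jm,jn,jp,jx,jy,mn,mp,mx,my,np,nx,ny,px,py,xy
∂2: piv[adj,adp,aei,aem,aep,aim,ain,aip,ajn,ajp,ajy,amp,anp,any,apy,dei,den,dep,dex,dey,dij,diy,djy,dnp,dnx,dpx,dxy,eix,emn,jmn,jmx,jmy,jxy] rk=33  ker:djp,eim,ein,eip,emp,enp,enx,epx,exy,ijy,imp,inp,ipx,jmp,jnp,jny,jpy,mnp,mny,mpx,mpy,mxy,npx,npy,pxy
∂3: piv[aeim,aeip,aemp,aimp,ainp,ajnp,ajny,ajpy,denp,denx,depx,dexy,dijy,dnpx,einp,eipx,jmny,jmxy,jnpy,mpxy] rk=20  ker:eimp,enpx
∂2c = −3·{a,e} + 2·{a,i} + 2·{a,j} + {a,m} − 4·{a,n} + {a,p} + {a,y} − {d,e} + {d,i} + {d,n} − {d,p} + 2·{d,x} − 2·{d,y} − 3·{e,n} − 2·{e,p} + {e,x} − 2·{i,j} + {i,m} + 2·{i,n} − 2·{i,p} + 2·{i,x} + 2·{i,y} + 2·{j,m} − 2·{j,n} + 3·{j,p} − 3·{j,y} + 4·{m,n} − 3·{m,p} + 3·{m,x} + {n,p} − {n,x} − 2·{n,y} − 2·{p,x} − {p,y} + 5·{x,y}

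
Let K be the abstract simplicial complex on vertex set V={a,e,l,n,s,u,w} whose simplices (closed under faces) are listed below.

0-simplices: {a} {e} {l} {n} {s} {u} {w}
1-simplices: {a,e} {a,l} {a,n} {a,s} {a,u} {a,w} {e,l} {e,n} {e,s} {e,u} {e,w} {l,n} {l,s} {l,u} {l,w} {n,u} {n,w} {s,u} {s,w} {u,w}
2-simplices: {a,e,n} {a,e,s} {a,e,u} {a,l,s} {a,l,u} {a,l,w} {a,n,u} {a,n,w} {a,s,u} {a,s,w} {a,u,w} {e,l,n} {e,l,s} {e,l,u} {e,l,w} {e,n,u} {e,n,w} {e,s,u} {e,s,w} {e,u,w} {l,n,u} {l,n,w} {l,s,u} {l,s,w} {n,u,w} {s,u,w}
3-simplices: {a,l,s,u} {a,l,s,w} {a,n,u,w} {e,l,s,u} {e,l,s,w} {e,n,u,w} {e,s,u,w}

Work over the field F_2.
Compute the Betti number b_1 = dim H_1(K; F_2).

n_0=7 n_1=20 n_2=26 n_3=7  [Z2]
∂1: piv[ae,al,an,as,au,aw] rk=6  ker:el,en,es,eu,ew,ln,ls,lu,lw,nu,nw,su,sw,uw
∂2: piv[aen,aes,aeu,als,alu,alw,anu,anw,asu,asw,auw,eln,els,elw] rk=14  ker:elu,enu,enw,esu,esw,euw,lnu,lnw,lsu,lsw,nuw,suw
∂3: piv[alsu,alsw,anuw,elsu,elsw,enuw,esuw] rk=7
b_1=(20−6)−14=0

b_1=0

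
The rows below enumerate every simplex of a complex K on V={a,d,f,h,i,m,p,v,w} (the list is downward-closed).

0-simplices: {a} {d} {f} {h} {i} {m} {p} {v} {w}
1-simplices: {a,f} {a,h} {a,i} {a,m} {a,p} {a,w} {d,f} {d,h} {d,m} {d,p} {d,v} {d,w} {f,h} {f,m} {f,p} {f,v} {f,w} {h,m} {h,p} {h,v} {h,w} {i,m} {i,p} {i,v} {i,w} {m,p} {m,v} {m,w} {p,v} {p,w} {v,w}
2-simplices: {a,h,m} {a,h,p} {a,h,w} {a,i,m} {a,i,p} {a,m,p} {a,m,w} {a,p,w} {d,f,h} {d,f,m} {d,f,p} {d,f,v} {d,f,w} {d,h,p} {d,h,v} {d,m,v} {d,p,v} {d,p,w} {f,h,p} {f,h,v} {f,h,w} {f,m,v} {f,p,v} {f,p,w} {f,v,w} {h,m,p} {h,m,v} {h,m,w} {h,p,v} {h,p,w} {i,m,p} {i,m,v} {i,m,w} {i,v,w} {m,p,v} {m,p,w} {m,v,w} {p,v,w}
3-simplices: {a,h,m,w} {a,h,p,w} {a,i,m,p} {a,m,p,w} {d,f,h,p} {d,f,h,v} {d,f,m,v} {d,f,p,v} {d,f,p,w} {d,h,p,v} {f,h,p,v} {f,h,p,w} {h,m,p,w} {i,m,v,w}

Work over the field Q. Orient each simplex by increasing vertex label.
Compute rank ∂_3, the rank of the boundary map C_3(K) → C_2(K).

n_0=9 n_1=31 n_2=38 n_3=14  [Q]
∂1: piv[af,ah,ai,am,ap,aw,df,dv] rk=8  ker:dh,dm,dp,dw,fh,fm,fp,fv,fw,hm,hp,hv,hw,im,ip,iv,iw,mp,mv,mw,pv,pw,vw
∂2: piv[ahm,ahp,ahw,aim,aip,amp,amw,apw,dfh,dfm,dfp,dfv,dfw,dhp,dhv,dmv,dpv,dpw,fvw,hmv,imv,imw] rk=22  ker:fhp,fhv,fhw,fmv,fpv,fpw,hmp,hmw,hpv,hpw,imp,ivw,mpv,mpw,mvw,pvw
∂3: piv[ahmw,ahpw,aimp,ampw,dfhp,dfhv,dfmv,dfpv,dfpw,dhpv,fhpw,hmpw,imvw] rk=13  ker:fhpv
rk∂_3=13

rank∂_3=13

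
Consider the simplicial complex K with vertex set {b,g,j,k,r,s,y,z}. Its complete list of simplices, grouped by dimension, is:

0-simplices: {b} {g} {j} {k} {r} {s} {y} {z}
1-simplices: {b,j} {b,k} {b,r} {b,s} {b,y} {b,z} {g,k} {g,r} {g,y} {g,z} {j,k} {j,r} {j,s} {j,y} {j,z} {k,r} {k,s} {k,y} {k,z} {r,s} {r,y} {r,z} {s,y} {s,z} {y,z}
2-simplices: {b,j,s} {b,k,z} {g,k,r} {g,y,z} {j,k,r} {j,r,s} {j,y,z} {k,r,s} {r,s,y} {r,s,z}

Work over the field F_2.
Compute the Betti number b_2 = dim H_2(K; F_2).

n_0=8 n_1=25 n_2=10  [Z2]
∂1: piv[bj,bk,br,bs,by,bz,gk] rk=7  ker:gr,gy,gz,jk,jr,js,jy,jz,kr,ks,ky,kz,rs,ry,rz,sy,sz,yz
∂2: piv[bjs,bkz,gkr,gyz,jkr,jrs,jyz,krs,rsy,rsz] rk=10
b_2=(10−10)−0=0

b_2=0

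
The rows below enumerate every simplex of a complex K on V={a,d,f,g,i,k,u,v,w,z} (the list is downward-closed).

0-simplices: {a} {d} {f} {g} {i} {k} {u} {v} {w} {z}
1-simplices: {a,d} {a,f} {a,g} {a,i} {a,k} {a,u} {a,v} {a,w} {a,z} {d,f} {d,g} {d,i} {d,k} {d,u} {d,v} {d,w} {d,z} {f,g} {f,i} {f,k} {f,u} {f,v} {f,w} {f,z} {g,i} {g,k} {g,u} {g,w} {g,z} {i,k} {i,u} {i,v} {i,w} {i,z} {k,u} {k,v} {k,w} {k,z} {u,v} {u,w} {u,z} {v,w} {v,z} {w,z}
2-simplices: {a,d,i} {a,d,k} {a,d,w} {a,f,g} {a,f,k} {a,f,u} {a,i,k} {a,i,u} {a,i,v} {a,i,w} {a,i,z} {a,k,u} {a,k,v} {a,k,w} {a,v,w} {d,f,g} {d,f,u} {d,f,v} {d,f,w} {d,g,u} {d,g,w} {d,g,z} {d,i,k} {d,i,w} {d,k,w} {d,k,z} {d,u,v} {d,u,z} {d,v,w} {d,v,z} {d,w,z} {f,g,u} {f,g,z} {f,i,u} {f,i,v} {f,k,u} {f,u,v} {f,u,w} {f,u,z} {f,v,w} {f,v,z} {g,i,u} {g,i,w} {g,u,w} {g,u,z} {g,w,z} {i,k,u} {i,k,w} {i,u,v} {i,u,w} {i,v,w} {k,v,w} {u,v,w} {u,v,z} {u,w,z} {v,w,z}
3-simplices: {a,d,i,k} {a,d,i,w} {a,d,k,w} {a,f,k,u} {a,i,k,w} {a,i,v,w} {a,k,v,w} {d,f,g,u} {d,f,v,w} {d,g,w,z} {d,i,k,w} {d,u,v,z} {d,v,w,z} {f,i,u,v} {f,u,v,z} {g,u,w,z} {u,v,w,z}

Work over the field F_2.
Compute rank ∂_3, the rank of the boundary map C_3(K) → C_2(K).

n_0=10 n_1=44 n_2=56 n_3=17  [Z2]
∂1: piv[ad,af,ag,ai,ak,au,av,aw,az] rk=9  ker:df,dg,di,dk,du,dv,dw,dz,fg,fi,fk,fu,fv,fw,fz,gi,gk,gu,gw,gz,ik,iu,iv,iw,iz,ku,kv,kw,kz,uv,uw,uz,vw,vz,wz
∂2: piv[adi,adk,adw,afg,afk,afu,aik,aiu,aiv,aiw,aiz,aku,akv,akw,avw,dfg,dfu,dfv,dfw,dgu,dgw,dgz,dkz,duv,duz,dvw,dvz,dwz,fgz,fiu,fiv,fuw,giu] rk=33  ker:dik,diw,dkw,fgu,fku,fuv,fuz,fvw,fvz,giw,guw,guz,gwz,iku,ikw,iuv,iuw,ivw,kvw,uvw,uvz,uwz,vwz
∂3: piv[adik,adiw,adkw,afku,aikw,aivw,akvw,dfgu,dfvw,dgwz,duvz,dvwz,fiuv,fuvz,guwz,uvwz] rk=16  ker:dikw
rk∂_3=16

rank∂_3=16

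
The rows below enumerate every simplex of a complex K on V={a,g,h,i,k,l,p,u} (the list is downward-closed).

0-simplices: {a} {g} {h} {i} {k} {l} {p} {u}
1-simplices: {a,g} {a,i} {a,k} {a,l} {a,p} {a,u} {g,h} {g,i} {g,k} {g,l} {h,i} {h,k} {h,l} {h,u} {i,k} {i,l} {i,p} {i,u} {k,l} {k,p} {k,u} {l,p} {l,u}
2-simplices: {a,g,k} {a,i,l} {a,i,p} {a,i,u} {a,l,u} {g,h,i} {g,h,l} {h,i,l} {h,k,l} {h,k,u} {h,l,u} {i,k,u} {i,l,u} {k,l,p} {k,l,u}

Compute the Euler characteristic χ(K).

χ(K)=0

n_0=8 n_1=23 n_2=15
χ=+8−23+15=0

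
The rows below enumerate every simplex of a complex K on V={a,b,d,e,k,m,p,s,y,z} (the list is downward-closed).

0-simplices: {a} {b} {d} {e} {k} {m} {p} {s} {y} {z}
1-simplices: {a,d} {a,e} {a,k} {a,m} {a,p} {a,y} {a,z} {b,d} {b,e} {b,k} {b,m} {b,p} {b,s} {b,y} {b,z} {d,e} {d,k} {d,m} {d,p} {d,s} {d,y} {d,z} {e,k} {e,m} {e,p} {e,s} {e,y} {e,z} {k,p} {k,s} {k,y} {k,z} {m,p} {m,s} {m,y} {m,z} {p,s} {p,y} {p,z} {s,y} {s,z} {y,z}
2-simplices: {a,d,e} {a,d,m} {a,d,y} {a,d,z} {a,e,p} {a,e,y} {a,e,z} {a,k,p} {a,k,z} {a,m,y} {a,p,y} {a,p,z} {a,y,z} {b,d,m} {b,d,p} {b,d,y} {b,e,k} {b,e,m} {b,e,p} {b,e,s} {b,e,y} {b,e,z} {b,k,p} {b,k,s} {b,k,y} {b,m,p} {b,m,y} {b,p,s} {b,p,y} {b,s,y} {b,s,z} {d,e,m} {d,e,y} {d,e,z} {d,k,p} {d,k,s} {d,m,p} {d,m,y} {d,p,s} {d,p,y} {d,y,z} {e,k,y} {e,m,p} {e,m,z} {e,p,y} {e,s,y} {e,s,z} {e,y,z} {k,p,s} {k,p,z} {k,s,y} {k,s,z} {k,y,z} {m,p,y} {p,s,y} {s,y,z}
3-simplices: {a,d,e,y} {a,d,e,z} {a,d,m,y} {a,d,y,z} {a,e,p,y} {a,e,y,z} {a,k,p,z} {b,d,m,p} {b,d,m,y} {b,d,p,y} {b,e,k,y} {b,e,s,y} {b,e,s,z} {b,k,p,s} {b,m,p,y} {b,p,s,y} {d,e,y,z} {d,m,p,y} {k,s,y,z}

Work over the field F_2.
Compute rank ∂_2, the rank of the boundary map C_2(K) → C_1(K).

n_0=10 n_1=42 n_2=56 n_3=19  [Z2]
∂1: piv[ad,ae,ak,am,ap,ay,az,bd,bs] rk=9  ker:be,bk,bm,bp,by,bz,de,dk,dm,dp,ds,dy,dz,ek,em,ep,es,ey,ez,kp,ks,ky,kz,mp,ms,my,mz,ps,py,pz,sy,sz,yz
∂2: piv[ade,adm,ady,adz,aep,aey,aez,akp,akz,amy,apy,apz,ayz,bdm,bdp,bdy,bek,bem,bep,bes,bey,bez,bkp,bks,bky,bmp,bps,bsy,bsz,dkp,dks,emz] rk=32  ker:bmy,bpy,dem,dey,dez,dmp,dmy,dps,dpy,dyz,eky,emp,epy,esy,esz,eyz,kps,kpz,ksy,ksz,kyz,mpy,psy,syz
∂3: piv[adey,adez,admy,adyz,aepy,aeyz,akpz,bdmp,bdmy,bdpy,beky,besy,besz,bkps,bmpy,bpsy,ksyz] rk=17  ker:deyz,dmpy
rk∂_2=32

rank∂_2=32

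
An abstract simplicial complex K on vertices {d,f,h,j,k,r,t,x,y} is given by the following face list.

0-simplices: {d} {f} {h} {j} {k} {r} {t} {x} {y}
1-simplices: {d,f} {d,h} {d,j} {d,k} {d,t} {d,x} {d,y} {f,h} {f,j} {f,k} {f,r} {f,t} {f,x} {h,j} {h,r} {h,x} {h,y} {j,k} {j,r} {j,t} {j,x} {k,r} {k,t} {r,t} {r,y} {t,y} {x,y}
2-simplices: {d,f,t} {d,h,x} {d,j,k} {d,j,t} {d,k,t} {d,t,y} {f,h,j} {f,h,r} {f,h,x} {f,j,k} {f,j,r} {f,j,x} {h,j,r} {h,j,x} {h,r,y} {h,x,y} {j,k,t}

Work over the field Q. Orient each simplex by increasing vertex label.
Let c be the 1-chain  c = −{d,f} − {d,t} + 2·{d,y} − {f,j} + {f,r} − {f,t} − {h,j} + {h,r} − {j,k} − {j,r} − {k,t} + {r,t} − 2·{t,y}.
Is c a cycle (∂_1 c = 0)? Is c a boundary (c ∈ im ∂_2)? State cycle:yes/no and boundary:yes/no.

n_0=9 n_1=27 n_2=17  [Q]
∂1: piv[df,dh,dj,dk,dt,dx,dy,fr] rk=8  ker:fh,fj,fk,ft,fx,hj,hr,hx,hy,jk,jr,jt,jx,kr,kt,rt,ry,ty,xy
∂2: piv[dft,dhx,djk,djt,dkt,dty,fhj,fhr,fhx,fjk,fjr,fjx,hry,hxy] rk=14  ker:hjr,hjx,jkt
∂1c = 0
c vs im∂2: residual ≠ 0 ⇒ not boundary

cycle:yes boundary:no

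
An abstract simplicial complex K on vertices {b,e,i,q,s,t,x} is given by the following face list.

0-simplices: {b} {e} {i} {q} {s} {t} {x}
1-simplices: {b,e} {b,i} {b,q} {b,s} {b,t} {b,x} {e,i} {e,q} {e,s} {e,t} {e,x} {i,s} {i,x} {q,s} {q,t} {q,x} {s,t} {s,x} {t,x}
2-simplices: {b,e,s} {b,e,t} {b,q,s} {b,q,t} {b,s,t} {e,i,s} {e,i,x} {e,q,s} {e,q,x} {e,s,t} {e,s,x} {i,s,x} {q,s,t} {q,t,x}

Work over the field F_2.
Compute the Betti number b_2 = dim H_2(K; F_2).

n_0=7 n_1=19 n_2=14  [Z2]
∂1: piv[be,bi,bq,bs,bt,bx] rk=6  ker:ei,eq,es,et,ex,is,ix,qs,qt,qx,st,sx,tx
∂2: piv[bes,bet,bqs,bqt,bst,eis,eix,eqs,eqx,esx,qtx] rk=11  ker:est,isx,qst
b_2=(14−11)−0=3

b_2=3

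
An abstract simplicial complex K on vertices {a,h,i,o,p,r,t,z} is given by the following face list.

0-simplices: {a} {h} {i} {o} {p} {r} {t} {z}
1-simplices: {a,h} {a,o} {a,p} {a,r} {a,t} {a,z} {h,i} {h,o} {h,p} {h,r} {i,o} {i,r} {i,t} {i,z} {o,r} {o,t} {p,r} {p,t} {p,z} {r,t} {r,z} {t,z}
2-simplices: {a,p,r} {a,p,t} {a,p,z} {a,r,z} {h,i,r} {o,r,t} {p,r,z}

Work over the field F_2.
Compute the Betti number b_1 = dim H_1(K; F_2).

n_0=8 n_1=22 n_2=7  [Z2]
∂1: piv[ah,ao,ap,ar,at,az,hi] rk=7  ker:ho,hp,hr,io,ir,it,iz,or,ot,pr,pt,pz,rt,rz,tz
∂2: piv[apr,apt,apz,arz,hir,ort] rk=6  ker:prz
b_1=(22−7)−6=9

b_1=9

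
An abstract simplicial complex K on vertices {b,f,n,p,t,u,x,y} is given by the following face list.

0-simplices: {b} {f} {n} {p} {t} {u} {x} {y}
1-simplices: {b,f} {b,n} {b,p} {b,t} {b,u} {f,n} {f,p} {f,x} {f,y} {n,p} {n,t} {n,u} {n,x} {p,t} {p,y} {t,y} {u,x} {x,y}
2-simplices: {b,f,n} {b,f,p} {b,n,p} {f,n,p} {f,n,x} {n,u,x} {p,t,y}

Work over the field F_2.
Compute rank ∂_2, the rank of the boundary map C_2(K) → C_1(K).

n_0=8 n_1=18 n_2=7  [Z2]
∂1: piv[bf,bn,bp,bt,bu,fx,fy] rk=7  ker:fn,fp,np,nt,nu,nx,pt,py,ty,ux,xy
∂2: piv[bfn,bfp,bnp,fnx,nux,pty] rk=6  ker:fnp
rk∂_2=6

rank∂_2=6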